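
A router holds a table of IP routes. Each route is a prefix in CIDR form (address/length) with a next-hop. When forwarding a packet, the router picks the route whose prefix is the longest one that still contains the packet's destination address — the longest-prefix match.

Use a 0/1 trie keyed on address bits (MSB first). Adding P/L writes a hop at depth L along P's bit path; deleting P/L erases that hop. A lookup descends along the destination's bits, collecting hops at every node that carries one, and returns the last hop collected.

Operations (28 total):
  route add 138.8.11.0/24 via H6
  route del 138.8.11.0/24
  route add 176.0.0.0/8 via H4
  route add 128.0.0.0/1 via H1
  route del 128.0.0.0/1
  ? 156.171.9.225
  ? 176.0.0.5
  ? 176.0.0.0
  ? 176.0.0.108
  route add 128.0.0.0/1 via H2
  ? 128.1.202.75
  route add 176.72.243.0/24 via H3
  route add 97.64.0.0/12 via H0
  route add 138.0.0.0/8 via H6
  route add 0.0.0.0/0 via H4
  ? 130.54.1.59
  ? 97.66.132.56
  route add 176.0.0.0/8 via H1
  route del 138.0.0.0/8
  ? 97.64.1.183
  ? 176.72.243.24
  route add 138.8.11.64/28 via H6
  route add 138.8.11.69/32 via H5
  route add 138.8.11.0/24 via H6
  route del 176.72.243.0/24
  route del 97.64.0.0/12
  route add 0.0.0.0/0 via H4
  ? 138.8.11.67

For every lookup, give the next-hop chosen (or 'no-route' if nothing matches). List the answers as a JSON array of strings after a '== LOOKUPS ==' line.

Process each operation:
  add 138.8.11.0/24 -> H6 at depth 24
  del 138.8.11.0/24 (clear depth 24)
  add 176.0.0.0/8 -> H4 at depth 8
  add 128.0.0.0/1 -> H1 at depth 1
  del 128.0.0.0/1 (clear depth 1)
  Q 156.171.9.225: descend 100 ; hops seen [∅] ; pick no-route
  Q 176.0.0.5: descend 10110000 ; hops seen [H4] ; pick H4
  Q 176.0.0.0: descend 10110000 ; hops seen [H4] ; pick H4
  Q 176.0.0.108: descend 10110000 ; hops seen [H4] ; pick H4
  add 128.0.0.0/1 -> H2 at depth 1
  Q 128.1.202.75: descend 1000 ; hops seen [H2] ; pick H2
  add 176.72.243.0/24 -> H3 at depth 24
  add 97.64.0.0/12 -> H0 at depth 12
  add 138.0.0.0/8 -> H6 at depth 8
  add 0.0.0.0/0 -> H4 at depth 0
  Q 130.54.1.59: descend 1000 ; hops seen [H4,H2] ; pick H2
  Q 97.66.132.56: descend 011000010100 ; hops seen [H4,H0] ; pick H0
  add 176.0.0.0/8 -> H1 at depth 8
  del 138.0.0.0/8 (clear depth 8)
  Q 97.64.1.183: descend 011000010100 ; hops seen [H4,H0] ; pick H0
  Q 176.72.243.24: descend 101100000100100011110011 ; hops seen [H4,H2,H1,H3] ; pick H3
  add 138.8.11.64/28 -> H6 at depth 28
  add 138.8.11.69/32 -> H5 at depth 32
  add 138.8.11.0/24 -> H6 at depth 24
  del 176.72.243.0/24 (clear depth 24)
  del 97.64.0.0/12 (clear depth 12)
  add 0.0.0.0/0 -> H4 at depth 0
  Q 138.8.11.67: descend 10001010000010000000101101000 ; hops seen [H4,H2,H6,H6] ; pick H6

== LOOKUPS ==
["no-route","H4","H4","H4","H2","H2","H0","H0","H3","H6"]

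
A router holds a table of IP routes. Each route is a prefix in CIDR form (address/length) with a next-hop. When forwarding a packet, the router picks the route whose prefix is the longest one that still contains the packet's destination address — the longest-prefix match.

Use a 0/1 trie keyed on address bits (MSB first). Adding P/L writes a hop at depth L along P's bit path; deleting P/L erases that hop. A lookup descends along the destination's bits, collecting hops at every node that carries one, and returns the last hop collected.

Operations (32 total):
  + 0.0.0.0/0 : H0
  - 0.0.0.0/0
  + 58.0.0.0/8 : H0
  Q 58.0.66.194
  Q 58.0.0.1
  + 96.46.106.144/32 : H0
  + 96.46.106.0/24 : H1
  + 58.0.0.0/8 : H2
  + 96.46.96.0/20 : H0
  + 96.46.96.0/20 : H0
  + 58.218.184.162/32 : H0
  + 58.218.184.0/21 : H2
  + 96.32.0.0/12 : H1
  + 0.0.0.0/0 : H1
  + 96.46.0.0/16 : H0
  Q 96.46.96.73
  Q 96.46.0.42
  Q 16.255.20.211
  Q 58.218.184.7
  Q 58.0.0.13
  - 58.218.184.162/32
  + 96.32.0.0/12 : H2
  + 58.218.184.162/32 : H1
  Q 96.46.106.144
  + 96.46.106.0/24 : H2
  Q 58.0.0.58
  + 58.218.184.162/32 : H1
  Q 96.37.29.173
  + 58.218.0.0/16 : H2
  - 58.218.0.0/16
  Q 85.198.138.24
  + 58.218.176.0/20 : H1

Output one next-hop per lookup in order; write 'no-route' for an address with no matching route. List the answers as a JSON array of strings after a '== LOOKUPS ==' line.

Trace:
  + 0.0.0.0/0 (H0) depth=0
  - 0.0.0.0/0 clear@0
  + 58.0.0.0/8 (H0) depth=8
  Q 58.0.66.194: descend 00111010 ; hops seen [H0] ; pick H0
  Q 58.0.0.1: descend 00111010 ; hops seen [H0] ; pick H0
  + 96.46.106.144/32 (H0) depth=32
  + 96.46.106.0/24 (H1) depth=24
  + 58.0.0.0/8 (H2) depth=8
  + 96.46.96.0/20 (H0) depth=20
  + 96.46.96.0/20 (H0) depth=20
  + 58.218.184.162/32 (H0) depth=32
  + 58.218.184.0/21 (H2) depth=21
  + 96.32.0.0/12 (H1) depth=12
  + 0.0.0.0/0 (H1) depth=0
  + 96.46.0.0/16 (H0) depth=16
  Q 96.46.96.73: descend 01100000001011100110 ; hops seen [H1,H1,H0,H0] ; pick H0
  Q 96.46.0.42: descend 01100000001011100 ; hops seen [H1,H1,H0] ; pick H0
  Q 16.255.20.211: descend 00 ; hops seen [H1] ; pick H1
  Q 58.218.184.7: descend 001110101101101010111000 ; hops seen [H1,H2,H2] ; pick H2
  Q 58.0.0.13: descend 00111010 ; hops seen [H1,H2] ; pick H2
  - 58.218.184.162/32 clear@32
  + 96.32.0.0/12 (H2) depth=12
  + 58.218.184.162/32 (H1) depth=32
  Q 96.46.106.144: descend 01100000001011100110101010010000 ; hops seen [H1,H2,H0,H0,H1,H0] ; pick H0
  + 96.46.106.0/24 (H2) depth=24
  Q 58.0.0.58: descend 00111010 ; hops seen [H1,H2] ; pick H2
  + 58.218.184.162/32 (H1) depth=32
  Q 96.37.29.173: descend 011000000010 ; hops seen [H1,H2] ; pick H2
  + 58.218.0.0/16 (H2) depth=16
  - 58.218.0.0/16 clear@16
  Q 85.198.138.24: descend 01 ; hops seen [H1] ; pick H1
  + 58.218.176.0/20 (H1) depth=20

== LOOKUPS ==
["H0","H0","H0","H0","H1","H2","H2","H0","H2","H2","H1"]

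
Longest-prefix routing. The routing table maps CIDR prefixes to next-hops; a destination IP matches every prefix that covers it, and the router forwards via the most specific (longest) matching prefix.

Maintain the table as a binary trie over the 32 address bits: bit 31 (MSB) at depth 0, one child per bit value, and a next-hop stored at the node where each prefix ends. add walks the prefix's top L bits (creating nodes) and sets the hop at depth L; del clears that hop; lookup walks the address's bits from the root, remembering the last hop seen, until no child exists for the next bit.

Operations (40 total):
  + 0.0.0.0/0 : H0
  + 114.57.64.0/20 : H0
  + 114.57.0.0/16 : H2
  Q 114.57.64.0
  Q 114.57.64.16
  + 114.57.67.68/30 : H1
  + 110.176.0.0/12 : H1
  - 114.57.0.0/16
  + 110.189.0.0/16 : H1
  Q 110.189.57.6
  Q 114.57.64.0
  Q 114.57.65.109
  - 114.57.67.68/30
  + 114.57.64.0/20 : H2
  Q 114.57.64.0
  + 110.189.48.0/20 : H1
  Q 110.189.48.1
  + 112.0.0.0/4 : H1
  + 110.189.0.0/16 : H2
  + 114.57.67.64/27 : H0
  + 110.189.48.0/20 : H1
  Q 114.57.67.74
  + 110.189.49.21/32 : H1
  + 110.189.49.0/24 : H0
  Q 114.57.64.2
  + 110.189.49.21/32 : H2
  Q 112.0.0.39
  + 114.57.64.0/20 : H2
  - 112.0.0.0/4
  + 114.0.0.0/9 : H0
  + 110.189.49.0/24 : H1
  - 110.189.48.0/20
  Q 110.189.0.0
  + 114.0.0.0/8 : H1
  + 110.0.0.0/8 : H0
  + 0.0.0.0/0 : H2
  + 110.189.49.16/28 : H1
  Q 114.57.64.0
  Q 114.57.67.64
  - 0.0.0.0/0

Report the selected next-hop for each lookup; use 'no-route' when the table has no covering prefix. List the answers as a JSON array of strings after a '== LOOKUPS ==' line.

Apply in order:
  + 0.0.0.0/0 (H0) depth=0
  + 114.57.64.0/20 (H0) depth=20
  + 114.57.0.0/16 (H2) depth=16
  Q 114.57.64.0: descend 01110010001110010100 ; hops seen [H0,H2,H0] ; pick H0
  Q 114.57.64.16: descend 01110010001110010100 ; hops seen [H0,H2,H0] ; pick H0
  + 114.57.67.68/30 (H1) depth=30
  + 110.176.0.0/12 (H1) depth=12
  - 114.57.0.0/16 clear@16
  + 110.189.0.0/16 (H1) depth=16
  Q 110.189.57.6: descend 0110111010111101 ; hops seen [H0,H1,H1] ; pick H1
  Q 114.57.64.0: descend 0111001000111001010000 ; hops seen [H0,H0] ; pick H0
  Q 114.57.65.109: descend 0111001000111001010000 ; hops seen [H0,H0] ; pick H0
  - 114.57.67.68/30 clear@30
  + 114.57.64.0/20 (H2) depth=20
  Q 114.57.64.0: descend 0111001000111001010000 ; hops seen [H0,H2] ; pick H2
  + 110.189.48.0/20 (H1) depth=20
  Q 110.189.48.1: descend 01101110101111010011 ; hops seen [H0,H1,H1,H1] ; pick H1
  + 112.0.0.0/4 (H1) depth=4
  + 110.189.0.0/16 (H2) depth=16
  + 114.57.67.64/27 (H0) depth=27
  + 110.189.48.0/20 (H1) depth=20
  Q 114.57.67.74: descend 0111001000111001010000110100 ; hops seen [H0,H1,H2,H0] ; pick H0
  + 110.189.49.21/32 (H1) depth=32
  + 110.189.49.0/24 (H0) depth=24
  Q 114.57.64.2: descend 0111001000111001010000 ; hops seen [H0,H1,H2] ; pick H2
  + 110.189.49.21/32 (H2) depth=32
  Q 112.0.0.39: descend 011100 ; hops seen [H0,H1] ; pick H1
  + 114.57.64.0/20 (H2) depth=20
  - 112.0.0.0/4 clear@4
  + 114.0.0.0/9 (H0) depth=9
  + 110.189.49.0/24 (H1) depth=24
  - 110.189.48.0/20 clear@20
  Q 110.189.0.0: descend 011011101011110100 ; hops seen [H0,H1,H2] ; pick H2
  + 114.0.0.0/8 (H1) depth=8
  + 110.0.0.0/8 (H0) depth=8
  + 0.0.0.0/0 (H2) depth=0
  + 110.189.49.16/28 (H1) depth=28
  Q 114.57.64.0: descend 0111001000111001010000 ; hops seen [H2,H1,H0,H2] ; pick H2
  Q 114.57.67.64: descend 01110010001110010100001101000 ; hops seen [H2,H1,H0,H2,H0] ; pick H0
  - 0.0.0.0/0 clear@0

== LOOKUPS ==
["H0","H0","H1","H0","H0","H2","H1","H0","H2","H1","H2","H2","H0"]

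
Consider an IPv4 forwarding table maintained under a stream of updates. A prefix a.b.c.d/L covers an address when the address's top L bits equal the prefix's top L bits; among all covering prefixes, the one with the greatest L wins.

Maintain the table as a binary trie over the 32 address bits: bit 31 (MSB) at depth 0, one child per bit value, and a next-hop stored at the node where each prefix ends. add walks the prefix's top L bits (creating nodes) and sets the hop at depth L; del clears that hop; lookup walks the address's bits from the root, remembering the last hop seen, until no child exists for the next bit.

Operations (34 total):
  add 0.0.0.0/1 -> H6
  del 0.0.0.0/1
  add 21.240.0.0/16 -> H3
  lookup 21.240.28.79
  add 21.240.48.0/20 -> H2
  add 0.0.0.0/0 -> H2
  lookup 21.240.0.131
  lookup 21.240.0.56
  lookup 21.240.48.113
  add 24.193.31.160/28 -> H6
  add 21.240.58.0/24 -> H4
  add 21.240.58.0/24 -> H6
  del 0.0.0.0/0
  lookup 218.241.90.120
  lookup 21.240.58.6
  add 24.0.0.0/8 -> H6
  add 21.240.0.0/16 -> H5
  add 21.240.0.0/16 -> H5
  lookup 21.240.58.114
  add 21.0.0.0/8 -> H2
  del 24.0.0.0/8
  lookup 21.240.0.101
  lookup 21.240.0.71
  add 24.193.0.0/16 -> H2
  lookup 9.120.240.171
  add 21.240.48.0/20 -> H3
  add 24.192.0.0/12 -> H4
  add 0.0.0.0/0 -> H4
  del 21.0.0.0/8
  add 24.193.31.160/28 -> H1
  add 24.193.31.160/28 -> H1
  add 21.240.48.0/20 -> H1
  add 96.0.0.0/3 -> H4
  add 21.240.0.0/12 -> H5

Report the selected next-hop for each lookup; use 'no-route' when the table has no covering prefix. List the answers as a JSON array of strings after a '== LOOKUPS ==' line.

Trace:
  + 0.0.0.0/1 (H6) depth=1
  - 0.0.0.0/1 clear@1
  + 21.240.0.0/16 (H3) depth=16
  ? 21.240.28.79  path d0:-→d1:-→d2:-→d3:-→d4:-→d5:-→d6:-→d7:-→d8:-→d9:-→d10:-→d11:-→d12:-→d13:-→d14:-→d15:-→d16:H3  best=H3
  + 21.240.48.0/20 (H2) depth=20
  + 0.0.0.0/0 (H2) depth=0
  ? 21.240.0.131  path d0:H2→d1:-→d2:-→d3:-→d4:-→d5:-→d6:-→d7:-→d8:-→d9:-→d10:-→d11:-→d12:-→d13:-→d14:-→d15:-→d16:H3→d17:-→d18:-  best=H3
  ? 21.240.0.56  path d0:H2→d1:-→d2:-→d3:-→d4:-→d5:-→d6:-→d7:-→d8:-→d9:-→d10:-→d11:-→d12:-→d13:-→d14:-→d15:-→d16:H3→d17:-→d18:-  best=H3
  ? 21.240.48.113  path d0:H2→d1:-→d2:-→d3:-→d4:-→d5:-→d6:-→d7:-→d8:-→d9:-→d10:-→d11:-→d12:-→d13:-→d14:-→d15:-→d16:H3→d17:-→d18:-→d19:-→d20:H2  best=H2
  + 24.193.31.160/28 (H6) depth=28
  + 21.240.58.0/24 (H4) depth=24
  + 21.240.58.0/24 (H6) depth=24
  - 0.0.0.0/0 clear@0
  ? 218.241.90.120  path d0:-  best=no-route
  ? 21.240.58.6  path d0:-→d1:-→d2:-→d3:-→d4:-→d5:-→d6:-→d7:-→d8:-→d9:-→d10:-→d11:-→d12:-→d13:-→d14:-→d15:-→d16:H3→d17:-→d18:-→d19:-→d20:H2→d21:-→d22:-→d23:-→d24:H6  best=H6
  + 24.0.0.0/8 (H6) depth=8
  + 21.240.0.0/16 (H5) depth=16
  + 21.240.0.0/16 (H5) depth=16
  ? 21.240.58.114  path d0:-→d1:-→d2:-→d3:-→d4:-→d5:-→d6:-→d7:-→d8:-→d9:-→d10:-→d11:-→d12:-→d13:-→d14:-→d15:-→d16:H5→d17:-→d18:-→d19:-→d20:H2→d21:-→d22:-→d23:-→d24:H6  best=H6
  + 21.0.0.0/8 (H2) depth=8
  - 24.0.0.0/8 clear@8
  ? 21.240.0.101  path d0:-→d1:-→d2:-→d3:-→d4:-→d5:-→d6:-→d7:-→d8:H2→d9:-→d10:-→d11:-→d12:-→d13:-→d14:-→d15:-→d16:H5→d17:-→d18:-  best=H5
  ? 21.240.0.71  path d0:-→d1:-→d2:-→d3:-→d4:-→d5:-→d6:-→d7:-→d8:H2→d9:-→d10:-→d11:-→d12:-→d13:-→d14:-→d15:-→d16:H5→d17:-→d18:-  best=H5
  + 24.193.0.0/16 (H2) depth=16
  ? 9.120.240.171  path d0:-→d1:-→d2:-→d3:-  best=no-route
  + 21.240.48.0/20 (H3) depth=20
  + 24.192.0.0/12 (H4) depth=12
  + 0.0.0.0/0 (H4) depth=0
  - 21.0.0.0/8 clear@8
  + 24.193.31.160/28 (H1) depth=28
  + 24.193.31.160/28 (H1) depth=28
  + 21.240.48.0/20 (H1) depth=20
  + 96.0.0.0/3 (H4) depth=3
  + 21.240.0.0/12 (H5) depth=12

== LOOKUPS ==
["H3","H3","H3","H2","no-route","H6","H6","H5","H5","no-route"]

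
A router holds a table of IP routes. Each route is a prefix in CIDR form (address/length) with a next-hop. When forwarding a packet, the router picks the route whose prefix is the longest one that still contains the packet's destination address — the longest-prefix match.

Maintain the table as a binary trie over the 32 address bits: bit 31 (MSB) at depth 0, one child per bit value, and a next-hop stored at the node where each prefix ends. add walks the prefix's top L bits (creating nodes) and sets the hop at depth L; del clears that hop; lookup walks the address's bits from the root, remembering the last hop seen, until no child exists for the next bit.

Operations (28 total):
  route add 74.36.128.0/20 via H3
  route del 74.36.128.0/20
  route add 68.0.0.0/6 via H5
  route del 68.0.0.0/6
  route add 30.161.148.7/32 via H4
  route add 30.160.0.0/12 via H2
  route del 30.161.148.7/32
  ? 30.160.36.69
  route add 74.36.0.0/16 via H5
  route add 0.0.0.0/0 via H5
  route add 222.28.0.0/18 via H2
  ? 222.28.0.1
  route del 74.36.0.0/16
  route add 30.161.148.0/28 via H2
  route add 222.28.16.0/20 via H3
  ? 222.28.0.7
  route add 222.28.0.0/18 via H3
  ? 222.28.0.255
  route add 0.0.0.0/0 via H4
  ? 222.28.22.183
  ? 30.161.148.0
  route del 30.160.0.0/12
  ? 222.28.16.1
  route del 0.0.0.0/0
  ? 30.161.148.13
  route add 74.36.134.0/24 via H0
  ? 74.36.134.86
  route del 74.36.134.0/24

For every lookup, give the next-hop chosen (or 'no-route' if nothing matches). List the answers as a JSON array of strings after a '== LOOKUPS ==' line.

Apply in order:
  + 74.36.128.0/20 (H3) depth=20
  - 74.36.128.0/20 clear@20
  + 68.0.0.0/6 (H5) depth=6
  - 68.0.0.0/6 clear@6
  + 30.161.148.7/32 (H4) depth=32
  + 30.160.0.0/12 (H2) depth=12
  - 30.161.148.7/32 clear@32
  ? 30.160.36.69  path d0:-→d1:-→d2:-→d3:-→d4:-→d5:-→d6:-→d7:-→d8:-→d9:-→d10:-→d11:-→d12:H2→d13:-→d14:-→d15:-  best=H2
  + 74.36.0.0/16 (H5) depth=16
  + 0.0.0.0/0 (H5) depth=0
  + 222.28.0.0/18 (H2) depth=18
  ? 222.28.0.1  path d0:H5→d1:-→d2:-→d3:-→d4:-→d5:-→d6:-→d7:-→d8:-→d9:-→d10:-→d11:-→d12:-→d13:-→d14:-→d15:-→d16:-→d17:-→d18:H2  best=H2
  - 74.36.0.0/16 clear@16
  + 30.161.148.0/28 (H2) depth=28
  + 222.28.16.0/20 (H3) depth=20
  ? 222.28.0.7  path d0:H5→d1:-→d2:-→d3:-→d4:-→d5:-→d6:-→d7:-→d8:-→d9:-→d10:-→d11:-→d12:-→d13:-→d14:-→d15:-→d16:-→d17:-→d18:H2→d19:-  best=H2
  + 222.28.0.0/18 (H3) depth=18
  ? 222.28.0.255  path d0:H5→d1:-→d2:-→d3:-→d4:-→d5:-→d6:-→d7:-→d8:-→d9:-→d10:-→d11:-→d12:-→d13:-→d14:-→d15:-→d16:-→d17:-→d18:H3→d19:-  best=H3
  + 0.0.0.0/0 (H4) depth=0
  ? 222.28.22.183  path d0:H4→d1:-→d2:-→d3:-→d4:-→d5:-→d6:-→d7:-→d8:-→d9:-→d10:-→d11:-→d12:-→d13:-→d14:-→d15:-→d16:-→d17:-→d18:H3→d19:-→d20:H3  best=H3
  ? 30.161.148.0  path d0:H4→d1:-→d2:-→d3:-→d4:-→d5:-→d6:-→d7:-→d8:-→d9:-→d10:-→d11:-→d12:H2→d13:-→d14:-→d15:-→d16:-→d17:-→d18:-→d19:-→d20:-→d21:-→d22:-→d23:-→d24:-→d25:-→d26:-→d27:-→d28:H2→d29:-  best=H2
  - 30.160.0.0/12 clear@12
  ? 222.28.16.1  path d0:H4→d1:-→d2:-→d3:-→d4:-→d5:-→d6:-→d7:-→d8:-→d9:-→d10:-→d11:-→d12:-→d13:-→d14:-→d15:-→d16:-→d17:-→d18:H3→d19:-→d20:H3  best=H3
  - 0.0.0.0/0 clear@0
  ? 30.161.148.13  path d0:-→d1:-→d2:-→d3:-→d4:-→d5:-→d6:-→d7:-→d8:-→d9:-→d10:-→d11:-→d12:-→d13:-→d14:-→d15:-→d16:-→d17:-→d18:-→d19:-→d20:-→d21:-→d22:-→d23:-→d24:-→d25:-→d26:-→d27:-→d28:H2  best=H2
  + 74.36.134.0/24 (H0) depth=24
  ? 74.36.134.86  path d0:-→d1:-→d2:-→d3:-→d4:-→d5:-→d6:-→d7:-→d8:-→d9:-→d10:-→d11:-→d12:-→d13:-→d14:-→d15:-→d16:-→d17:-→d18:-→d19:-→d20:-→d21:-→d22:-→d23:-→d24:H0  best=H0
  - 74.36.134.0/24 clear@24

== LOOKUPS ==
["H2","H2","H2","H3","H3","H2","H3","H2","H0"]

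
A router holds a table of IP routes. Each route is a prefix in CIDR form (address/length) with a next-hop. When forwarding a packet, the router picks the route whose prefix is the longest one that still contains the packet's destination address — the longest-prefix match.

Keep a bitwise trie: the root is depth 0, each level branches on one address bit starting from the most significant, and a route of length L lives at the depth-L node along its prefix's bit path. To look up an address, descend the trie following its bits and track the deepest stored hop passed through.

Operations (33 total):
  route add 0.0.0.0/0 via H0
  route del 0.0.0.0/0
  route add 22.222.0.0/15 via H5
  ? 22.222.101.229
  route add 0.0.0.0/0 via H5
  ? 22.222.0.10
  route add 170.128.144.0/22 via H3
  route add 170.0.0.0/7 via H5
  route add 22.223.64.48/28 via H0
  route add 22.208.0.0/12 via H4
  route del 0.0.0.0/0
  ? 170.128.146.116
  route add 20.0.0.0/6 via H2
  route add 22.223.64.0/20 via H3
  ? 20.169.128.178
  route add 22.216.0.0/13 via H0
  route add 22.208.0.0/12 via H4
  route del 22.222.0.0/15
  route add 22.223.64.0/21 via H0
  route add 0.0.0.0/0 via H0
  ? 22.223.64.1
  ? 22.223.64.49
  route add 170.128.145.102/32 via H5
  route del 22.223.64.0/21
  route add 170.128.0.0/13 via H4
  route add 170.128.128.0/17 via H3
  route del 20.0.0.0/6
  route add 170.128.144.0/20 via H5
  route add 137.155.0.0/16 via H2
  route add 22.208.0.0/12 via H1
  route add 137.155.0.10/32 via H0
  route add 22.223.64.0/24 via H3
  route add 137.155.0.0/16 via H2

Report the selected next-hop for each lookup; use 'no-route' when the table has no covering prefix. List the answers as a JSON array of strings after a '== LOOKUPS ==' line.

Process each operation:
  + 0.0.0.0/0 (H0) depth=0
  - 0.0.0.0/0 clear@0
  + 22.222.0.0/15 (H5) depth=15
  lookup 22.222.101.229: bits 000101101101111 walk d0:-→d1:-→d2:-→d3:-→d4:-→d5:-→d6:-→d7:-→d8:-→d9:-→d10:-→d11:-→d12:-→d13:-→d14:-→d15:H5 -> H5
  + 0.0.0.0/0 (H5) depth=0
  lookup 22.222.0.10: bits 000101101101111 walk d0:H5→d1:-→d2:-→d3:-→d4:-→d5:-→d6:-→d7:-→d8:-→d9:-→d10:-→d11:-→d12:-→d13:-→d14:-→d15:H5 -> H5
  + 170.128.144.0/22 (H3) depth=22
  + 170.0.0.0/7 (H5) depth=7
  + 22.223.64.48/28 (H0) depth=28
  + 22.208.0.0/12 (H4) depth=12
  - 0.0.0.0/0 clear@0
  lookup 170.128.146.116: bits 1010101010000000100100 walk d0:-→d1:-→d2:-→d3:-→d4:-→d5:-→d6:-→d7:H5→d8:-→d9:-→d10:-→d11:-→d12:-→d13:-→d14:-→d15:-→d16:-→d17:-→d18:-→d19:-→d20:-→d21:-→d22:H3 -> H3
  + 20.0.0.0/6 (H2) depth=6
  + 22.223.64.0/20 (H3) depth=20
  lookup 20.169.128.178: bits 000101 walk d0:-→d1:-→d2:-→d3:-→d4:-→d5:-→d6:H2 -> H2
  + 22.216.0.0/13 (H0) depth=13
  + 22.208.0.0/12 (H4) depth=12
  - 22.222.0.0/15 clear@15
  + 22.223.64.0/21 (H0) depth=21
  + 0.0.0.0/0 (H0) depth=0
  lookup 22.223.64.1: bits 00010110110111110100000000 walk d0:H0→d1:-→d2:-→d3:-→d4:-→d5:-→d6:H2→d7:-→d8:-→d9:-→d10:-→d11:-→d12:H4→d13:H0→d14:-→d15:-→d16:-→d17:-→d18:-→d19:-→d20:H3→d21:H0→d22:-→d23:-→d24:-→d25:-→d26:- -> H0
  lookup 22.223.64.49: bits 0001011011011111010000000011 walk d0:H0→d1:-→d2:-→d3:-→d4:-→d5:-→d6:H2→d7:-→d8:-→d9:-→d10:-→d11:-→d12:H4→d13:H0→d14:-→d15:-→d16:-→d17:-→d18:-→d19:-→d20:H3→d21:H0→d22:-→d23:-→d24:-→d25:-→d26:-→d27:-→d28:H0 -> H0
  + 170.128.145.102/32 (H5) depth=32
  - 22.223.64.0/21 clear@21
  + 170.128.0.0/13 (H4) depth=13
  + 170.128.128.0/17 (H3) depth=17
  - 20.0.0.0/6 clear@6
  + 170.128.144.0/20 (H5) depth=20
  + 137.155.0.0/16 (H2) depth=16
  + 22.208.0.0/12 (H1) depth=12
  + 137.155.0.10/32 (H0) depth=32
  + 22.223.64.0/24 (H3) depth=24
  + 137.155.0.0/16 (H2) depth=16

== LOOKUPS ==
["H5","H5","H3","H2","H0","H0"]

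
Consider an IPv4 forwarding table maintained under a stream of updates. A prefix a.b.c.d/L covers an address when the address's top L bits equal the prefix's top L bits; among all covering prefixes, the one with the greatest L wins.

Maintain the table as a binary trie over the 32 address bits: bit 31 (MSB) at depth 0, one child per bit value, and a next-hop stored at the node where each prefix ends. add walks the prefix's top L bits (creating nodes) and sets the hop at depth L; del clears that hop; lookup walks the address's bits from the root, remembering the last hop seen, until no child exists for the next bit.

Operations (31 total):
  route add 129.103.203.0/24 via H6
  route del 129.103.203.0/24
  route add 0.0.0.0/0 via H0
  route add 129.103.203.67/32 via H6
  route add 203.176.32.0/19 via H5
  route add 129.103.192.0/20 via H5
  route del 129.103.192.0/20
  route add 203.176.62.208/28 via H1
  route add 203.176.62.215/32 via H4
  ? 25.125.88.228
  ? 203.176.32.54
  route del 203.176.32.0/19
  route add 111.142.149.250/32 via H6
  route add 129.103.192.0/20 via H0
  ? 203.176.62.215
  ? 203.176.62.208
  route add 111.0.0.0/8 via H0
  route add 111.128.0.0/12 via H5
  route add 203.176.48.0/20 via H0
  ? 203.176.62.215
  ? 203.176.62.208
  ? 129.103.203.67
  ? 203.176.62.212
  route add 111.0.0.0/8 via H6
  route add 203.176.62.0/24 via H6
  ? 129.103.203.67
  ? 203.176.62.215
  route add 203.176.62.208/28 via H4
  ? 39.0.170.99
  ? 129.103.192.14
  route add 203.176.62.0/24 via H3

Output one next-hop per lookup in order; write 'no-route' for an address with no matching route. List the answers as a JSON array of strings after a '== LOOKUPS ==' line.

Process each operation:
  + 129.103.203.0/24 (H6) depth=24
  - 129.103.203.0/24 clear@24
  + 0.0.0.0/0 (H0) depth=0
  + 129.103.203.67/32 (H6) depth=32
  + 203.176.32.0/19 (H5) depth=19
  + 129.103.192.0/20 (H5) depth=20
  - 129.103.192.0/20 clear@20
  + 203.176.62.208/28 (H1) depth=28
  + 203.176.62.215/32 (H4) depth=32
  ? 25.125.88.228  path d0:H0  best=H0
  ? 203.176.32.54  path d0:H0→d1:-→d2:-→d3:-→d4:-→d5:-→d6:-→d7:-→d8:-→d9:-→d10:-→d11:-→d12:-→d13:-→d14:-→d15:-→d16:-→d17:-→d18:-→d19:H5  best=H5
  - 203.176.32.0/19 clear@19
  + 111.142.149.250/32 (H6) depth=32
  + 129.103.192.0/20 (H0) depth=20
  ? 203.176.62.215  path d0:H0→d1:-→d2:-→d3:-→d4:-→d5:-→d6:-→d7:-→d8:-→d9:-→d10:-→d11:-→d12:-→d13:-→d14:-→d15:-→d16:-→d17:-→d18:-→d19:-→d20:-→d21:-→d22:-→d23:-→d24:-→d25:-→d26:-→d27:-→d28:H1→d29:-→d30:-→d31:-→d32:H4  best=H4
  ? 203.176.62.208  path d0:H0→d1:-→d2:-→d3:-→d4:-→d5:-→d6:-→d7:-→d8:-→d9:-→d10:-→d11:-→d12:-→d13:-→d14:-→d15:-→d16:-→d17:-→d18:-→d19:-→d20:-→d21:-→d22:-→d23:-→d24:-→d25:-→d26:-→d27:-→d28:H1→d29:-  best=H1
  + 111.0.0.0/8 (H0) depth=8
  + 111.128.0.0/12 (H5) depth=12
  + 203.176.48.0/20 (H0) depth=20
  ? 203.176.62.215  path d0:H0→d1:-→d2:-→d3:-→d4:-→d5:-→d6:-→d7:-→d8:-→d9:-→d10:-→d11:-→d12:-→d13:-→d14:-→d15:-→d16:-→d17:-→d18:-→d19:-→d20:H0→d21:-→d22:-→d23:-→d24:-→d25:-→d26:-→d27:-→d28:H1→d29:-→d30:-→d31:-→d32:H4  best=H4
  ? 203.176.62.208  path d0:H0→d1:-→d2:-→d3:-→d4:-→d5:-→d6:-→d7:-→d8:-→d9:-→d10:-→d11:-→d12:-→d13:-→d14:-→d15:-→d16:-→d17:-→d18:-→d19:-→d20:H0→d21:-→d22:-→d23:-→d24:-→d25:-→d26:-→d27:-→d28:H1→d29:-  best=H1
  ? 129.103.203.67  path d0:H0→d1:-→d2:-→d3:-→d4:-→d5:-→d6:-→d7:-→d8:-→d9:-→d10:-→d11:-→d12:-→d13:-→d14:-→d15:-→d16:-→d17:-→d18:-→d19:-→d20:H0→d21:-→d22:-→d23:-→d24:-→d25:-→d26:-→d27:-→d28:-→d29:-→d30:-→d31:-→d32:H6  best=H6
  ? 203.176.62.212  path d0:H0→d1:-→d2:-→d3:-→d4:-→d5:-→d6:-→d7:-→d8:-→d9:-→d10:-→d11:-→d12:-→d13:-→d14:-→d15:-→d16:-→d17:-→d18:-→d19:-→d20:H0→d21:-→d22:-→d23:-→d24:-→d25:-→d26:-→d27:-→d28:H1→d29:-→d30:-  best=H1
  + 111.0.0.0/8 (H6) depth=8
  + 203.176.62.0/24 (H6) depth=24
  ? 129.103.203.67  path d0:H0→d1:-→d2:-→d3:-→d4:-→d5:-→d6:-→d7:-→d8:-→d9:-→d10:-→d11:-→d12:-→d13:-→d14:-→d15:-→d16:-→d17:-→d18:-→d19:-→d20:H0→d21:-→d22:-→d23:-→d24:-→d25:-→d26:-→d27:-→d28:-→d29:-→d30:-→d31:-→d32:H6  best=H6
  ? 203.176.62.215  path d0:H0→d1:-→d2:-→d3:-→d4:-→d5:-→d6:-→d7:-→d8:-→d9:-→d10:-→d11:-→d12:-→d13:-→d14:-→d15:-→d16:-→d17:-→d18:-→d19:-→d20:H0→d21:-→d22:-→d23:-→d24:H6→d25:-→d26:-→d27:-→d28:H1→d29:-→d30:-→d31:-→d32:H4  best=H4
  + 203.176.62.208/28 (H4) depth=28
  ? 39.0.170.99  path d0:H0→d1:-  best=H0
  ? 129.103.192.14  path d0:H0→d1:-→d2:-→d3:-→d4:-→d5:-→d6:-→d7:-→d8:-→d9:-→d10:-→d11:-→d12:-→d13:-→d14:-→d15:-→d16:-→d17:-→d18:-→d19:-→d20:H0  best=H0
  + 203.176.62.0/24 (H3) depth=24

== LOOKUPS ==
["H0","H5","H4","H1","H4","H1","H6","H1","H6","H4","H0","H0"]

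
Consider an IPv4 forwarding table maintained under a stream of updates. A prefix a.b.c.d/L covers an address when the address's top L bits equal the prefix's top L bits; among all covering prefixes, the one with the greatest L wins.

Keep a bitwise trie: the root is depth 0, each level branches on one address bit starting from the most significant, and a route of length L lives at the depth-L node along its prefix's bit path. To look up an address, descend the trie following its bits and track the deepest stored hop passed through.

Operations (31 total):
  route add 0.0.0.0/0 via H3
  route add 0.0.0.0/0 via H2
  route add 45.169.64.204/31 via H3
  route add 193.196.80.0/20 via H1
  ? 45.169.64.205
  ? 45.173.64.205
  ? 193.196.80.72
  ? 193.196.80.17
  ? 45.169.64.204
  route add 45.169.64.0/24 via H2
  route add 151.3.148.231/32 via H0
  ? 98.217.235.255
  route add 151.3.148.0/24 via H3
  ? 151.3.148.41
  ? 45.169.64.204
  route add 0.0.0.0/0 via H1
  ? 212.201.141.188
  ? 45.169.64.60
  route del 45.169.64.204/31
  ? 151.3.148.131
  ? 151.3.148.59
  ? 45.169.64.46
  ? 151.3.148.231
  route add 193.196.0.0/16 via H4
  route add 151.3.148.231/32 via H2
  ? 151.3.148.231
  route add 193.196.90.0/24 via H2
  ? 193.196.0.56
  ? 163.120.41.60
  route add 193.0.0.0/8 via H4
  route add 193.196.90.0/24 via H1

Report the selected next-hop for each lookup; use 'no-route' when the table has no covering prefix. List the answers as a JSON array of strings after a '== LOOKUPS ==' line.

Apply in order:
  + 0.0.0.0/0 (H3) depth=0
  + 0.0.0.0/0 (H2) depth=0
  + 45.169.64.204/31 (H3) depth=31
  + 193.196.80.0/20 (H1) depth=20
  ? 45.169.64.205  path d0:H2→d1:-→d2:-→d3:-→d4:-→d5:-→d6:-→d7:-→d8:-→d9:-→d10:-→d11:-→d12:-→d13:-→d14:-→d15:-→d16:-→d17:-→d18:-→d19:-→d20:-→d21:-→d22:-→d23:-→d24:-→d25:-→d26:-→d27:-→d28:-→d29:-→d30:-→d31:H3  best=H3
  ? 45.173.64.205  path d0:H2→d1:-→d2:-→d3:-→d4:-→d5:-→d6:-→d7:-→d8:-→d9:-→d10:-→d11:-→d12:-→d13:-  best=H2
  ? 193.196.80.72  path d0:H2→d1:-→d2:-→d3:-→d4:-→d5:-→d6:-→d7:-→d8:-→d9:-→d10:-→d11:-→d12:-→d13:-→d14:-→d15:-→d16:-→d17:-→d18:-→d19:-→d20:H1  best=H1
  ? 193.196.80.17  path d0:H2→d1:-→d2:-→d3:-→d4:-→d5:-→d6:-→d7:-→d8:-→d9:-→d10:-→d11:-→d12:-→d13:-→d14:-→d15:-→d16:-→d17:-→d18:-→d19:-→d20:H1  best=H1
  ? 45.169.64.204  path d0:H2→d1:-→d2:-→d3:-→d4:-→d5:-→d6:-→d7:-→d8:-→d9:-→d10:-→d11:-→d12:-→d13:-→d14:-→d15:-→d16:-→d17:-→d18:-→d19:-→d20:-→d21:-→d22:-→d23:-→d24:-→d25:-→d26:-→d27:-→d28:-→d29:-→d30:-→d31:H3  best=H3
  + 45.169.64.0/24 (H2) depth=24
  + 151.3.148.231/32 (H0) depth=32
  ? 98.217.235.255  path d0:H2→d1:-  best=H2
  + 151.3.148.0/24 (H3) depth=24
  ? 151.3.148.41  path d0:H2→d1:-→d2:-→d3:-→d4:-→d5:-→d6:-→d7:-→d8:-→d9:-→d10:-→d11:-→d12:-→d13:-→d14:-→d15:-→d16:-→d17:-→d18:-→d19:-→d20:-→d21:-→d22:-→d23:-→d24:H3  best=H3
  ? 45.169.64.204  path d0:H2→d1:-→d2:-→d3:-→d4:-→d5:-→d6:-→d7:-→d8:-→d9:-→d10:-→d11:-→d12:-→d13:-→d14:-→d15:-→d16:-→d17:-→d18:-→d19:-→d20:-→d21:-→d22:-→d23:-→d24:H2→d25:-→d26:-→d27:-→d28:-→d29:-→d30:-→d31:H3  best=H3
  + 0.0.0.0/0 (H1) depth=0
  ? 212.201.141.188  path d0:H1→d1:-→d2:-→d3:-  best=H1
  ? 45.169.64.60  path d0:H1→d1:-→d2:-→d3:-→d4:-→d5:-→d6:-→d7:-→d8:-→d9:-→d10:-→d11:-→d12:-→d13:-→d14:-→d15:-→d16:-→d17:-→d18:-→d19:-→d20:-→d21:-→d22:-→d23:-→d24:H2  best=H2
  - 45.169.64.204/31 clear@31
  ? 151.3.148.131  path d0:H1→d1:-→d2:-→d3:-→d4:-→d5:-→d6:-→d7:-→d8:-→d9:-→d10:-→d11:-→d12:-→d13:-→d14:-→d15:-→d16:-→d17:-→d18:-→d19:-→d20:-→d21:-→d22:-→d23:-→d24:H3→d25:-  best=H3
  ? 151.3.148.59  path d0:H1→d1:-→d2:-→d3:-→d4:-→d5:-→d6:-→d7:-→d8:-→d9:-→d10:-→d11:-→d12:-→d13:-→d14:-→d15:-→d16:-→d17:-→d18:-→d19:-→d20:-→d21:-→d22:-→d23:-→d24:H3  best=H3
  ? 45.169.64.46  path d0:H1→d1:-→d2:-→d3:-→d4:-→d5:-→d6:-→d7:-→d8:-→d9:-→d10:-→d11:-→d12:-→d13:-→d14:-→d15:-→d16:-→d17:-→d18:-→d19:-→d20:-→d21:-→d22:-→d23:-→d24:H2  best=H2
  ? 151.3.148.231  path d0:H1→d1:-→d2:-→d3:-→d4:-→d5:-→d6:-→d7:-→d8:-→d9:-→d10:-→d11:-→d12:-→d13:-→d14:-→d15:-→d16:-→d17:-→d18:-→d19:-→d20:-→d21:-→d22:-→d23:-→d24:H3→d25:-→d26:-→d27:-→d28:-→d29:-→d30:-→d31:-→d32:H0  best=H0
  + 193.196.0.0/16 (H4) depth=16
  + 151.3.148.231/32 (H2) depth=32
  ? 151.3.148.231  path d0:H1→d1:-→d2:-→d3:-→d4:-→d5:-→d6:-→d7:-→d8:-→d9:-→d10:-→d11:-→d12:-→d13:-→d14:-→d15:-→d16:-→d17:-→d18:-→d19:-→d20:-→d21:-→d22:-→d23:-→d24:H3→d25:-→d26:-→d27:-→d28:-→d29:-→d30:-→d31:-→d32:H2  best=H2
  + 193.196.90.0/24 (H2) depth=24
  ? 193.196.0.56  path d0:H1→d1:-→d2:-→d3:-→d4:-→d5:-→d6:-→d7:-→d8:-→d9:-→d10:-→d11:-→d12:-→d13:-→d14:-→d15:-→d16:H4→d17:-  best=H4
  ? 163.120.41.60  path d0:H1→d1:-→d2:-  best=H1
  + 193.0.0.0/8 (H4) depth=8
  + 193.196.90.0/24 (H1) depth=24

== LOOKUPS ==
["H3","H2","H1","H1","H3","H2","H3","H3","H1","H2","H3","H3","H2","H0","H2","H4","H1"]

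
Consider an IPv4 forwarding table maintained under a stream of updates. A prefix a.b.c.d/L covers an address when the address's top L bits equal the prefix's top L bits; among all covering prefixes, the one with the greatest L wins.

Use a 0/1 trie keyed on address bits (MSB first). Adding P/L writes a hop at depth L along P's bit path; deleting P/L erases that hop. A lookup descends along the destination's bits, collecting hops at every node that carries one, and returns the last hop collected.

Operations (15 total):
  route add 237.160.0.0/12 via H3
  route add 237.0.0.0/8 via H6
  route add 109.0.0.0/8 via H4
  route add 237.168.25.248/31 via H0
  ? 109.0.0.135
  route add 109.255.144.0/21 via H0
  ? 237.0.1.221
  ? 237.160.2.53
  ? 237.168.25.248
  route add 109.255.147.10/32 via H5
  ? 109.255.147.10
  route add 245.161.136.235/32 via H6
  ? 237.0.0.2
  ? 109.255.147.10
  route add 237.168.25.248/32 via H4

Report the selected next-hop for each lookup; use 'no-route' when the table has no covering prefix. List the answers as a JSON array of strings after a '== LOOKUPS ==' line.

Apply in order:
  + 237.160.0.0/12 (H3) depth=12
  + 237.0.0.0/8 (H6) depth=8
  + 109.0.0.0/8 (H4) depth=8
  + 237.168.25.248/31 (H0) depth=31
  lookup 109.0.0.135: bits 01101101 walk d0:-→d1:-→d2:-→d3:-→d4:-→d5:-→d6:-→d7:-→d8:H4 -> H4
  + 109.255.144.0/21 (H0) depth=21
  lookup 237.0.1.221: bits 11101101 walk d0:-→d1:-→d2:-→d3:-→d4:-→d5:-→d6:-→d7:-→d8:H6 -> H6
  lookup 237.160.2.53: bits 111011011010 walk d0:-→d1:-→d2:-→d3:-→d4:-→d5:-→d6:-→d7:-→d8:H6→d9:-→d10:-→d11:-→d12:H3 -> H3
  lookup 237.168.25.248: bits 1110110110101000000110011111100 walk d0:-→d1:-→d2:-→d3:-→d4:-→d5:-→d6:-→d7:-→d8:H6→d9:-→d10:-→d11:-→d12:H3→d13:-→d14:-→d15:-→d16:-→d17:-→d18:-→d19:-→d20:-→d21:-→d22:-→d23:-→d24:-→d25:-→d26:-→d27:-→d28:-→d29:-→d30:-→d31:H0 -> H0
  + 109.255.147.10/32 (H5) depth=32
  lookup 109.255.147.10: bits 01101101111111111001001100001010 walk d0:-→d1:-→d2:-→d3:-→d4:-→d5:-→d6:-→d7:-→d8:H4→d9:-→d10:-→d11:-→d12:-→d13:-→d14:-→d15:-→d16:-→d17:-→d18:-→d19:-→d20:-→d21:H0→d22:-→d23:-→d24:-→d25:-→d26:-→d27:-→d28:-→d29:-→d30:-→d31:-→d32:H5 -> H5
  + 245.161.136.235/32 (H6) depth=32
  lookup 237.0.0.2: bits 11101101 walk d0:-→d1:-→d2:-→d3:-→d4:-→d5:-→d6:-→d7:-→d8:H6 -> H6
  lookup 109.255.147.10: bits 01101101111111111001001100001010 walk d0:-→d1:-→d2:-→d3:-→d4:-→d5:-→d6:-→d7:-→d8:H4→d9:-→d10:-→d11:-→d12:-→d13:-→d14:-→d15:-→d16:-→d17:-→d18:-→d19:-→d20:-→d21:H0→d22:-→d23:-→d24:-→d25:-→d26:-→d27:-→d28:-→d29:-→d30:-→d31:-→d32:H5 -> H5
  + 237.168.25.248/32 (H4) depth=32

== LOOKUPS ==
["H4","H6","H3","H0","H5","H6","H5"]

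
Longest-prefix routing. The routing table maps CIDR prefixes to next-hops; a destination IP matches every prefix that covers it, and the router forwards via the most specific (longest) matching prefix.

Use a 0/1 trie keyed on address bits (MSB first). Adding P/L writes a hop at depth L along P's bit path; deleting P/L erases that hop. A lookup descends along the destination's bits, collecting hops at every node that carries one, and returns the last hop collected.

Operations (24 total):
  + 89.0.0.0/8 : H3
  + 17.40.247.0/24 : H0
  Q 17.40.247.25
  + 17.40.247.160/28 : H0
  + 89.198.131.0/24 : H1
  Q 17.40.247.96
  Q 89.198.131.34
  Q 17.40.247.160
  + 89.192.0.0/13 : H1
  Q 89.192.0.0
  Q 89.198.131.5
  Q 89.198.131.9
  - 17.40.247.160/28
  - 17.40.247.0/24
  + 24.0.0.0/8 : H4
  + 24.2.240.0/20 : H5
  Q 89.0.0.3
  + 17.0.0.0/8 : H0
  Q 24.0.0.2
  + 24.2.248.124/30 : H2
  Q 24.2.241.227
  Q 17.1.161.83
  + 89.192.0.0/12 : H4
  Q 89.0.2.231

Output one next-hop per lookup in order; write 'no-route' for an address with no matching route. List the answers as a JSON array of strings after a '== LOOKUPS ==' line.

Process each operation:
  add 89.0.0.0/8 -> H3 at depth 8
  add 17.40.247.0/24 -> H0 at depth 24
  lookup 17.40.247.25: bits 000100010010100011110111 walk d0:-→d1:-→d2:-→d3:-→d4:-→d5:-→d6:-→d7:-→d8:-→d9:-→d10:-→d11:-→d12:-→d13:-→d14:-→d15:-→d16:-→d17:-→d18:-→d19:-→d20:-→d21:-→d22:-→d23:-→d24:H0 -> H0
  add 17.40.247.160/28 -> H0 at depth 28
  add 89.198.131.0/24 -> H1 at depth 24
  lookup 17.40.247.96: bits 000100010010100011110111 walk d0:-→d1:-→d2:-→d3:-→d4:-→d5:-→d6:-→d7:-→d8:-→d9:-→d10:-→d11:-→d12:-→d13:-→d14:-→d15:-→d16:-→d17:-→d18:-→d19:-→d20:-→d21:-→d22:-→d23:-→d24:H0 -> H0
  lookup 89.198.131.34: bits 010110011100011010000011 walk d0:-→d1:-→d2:-→d3:-→d4:-→d5:-→d6:-→d7:-→d8:H3→d9:-→d10:-→d11:-→d12:-→d13:-→d14:-→d15:-→d16:-→d17:-→d18:-→d19:-→d20:-→d21:-→d22:-→d23:-→d24:H1 -> H1
  lookup 17.40.247.160: bits 0001000100101000111101111010 walk d0:-→d1:-→d2:-→d3:-→d4:-→d5:-→d6:-→d7:-→d8:-→d9:-→d10:-→d11:-→d12:-→d13:-→d14:-→d15:-→d16:-→d17:-→d18:-→d19:-→d20:-→d21:-→d22:-→d23:-→d24:H0→d25:-→d26:-→d27:-→d28:H0 -> H0
  add 89.192.0.0/13 -> H1 at depth 13
  lookup 89.192.0.0: bits 0101100111000 walk d0:-→d1:-→d2:-→d3:-→d4:-→d5:-→d6:-→d7:-→d8:H3→d9:-→d10:-→d11:-→d12:-→d13:H1 -> H1
  lookup 89.198.131.5: bits 010110011100011010000011 walk d0:-→d1:-→d2:-→d3:-→d4:-→d5:-→d6:-→d7:-→d8:H3→d9:-→d10:-→d11:-→d12:-→d13:H1→d14:-→d15:-→d16:-→d17:-→d18:-→d19:-→d20:-→d21:-→d22:-→d23:-→d24:H1 -> H1
  lookup 89.198.131.9: bits 010110011100011010000011 walk d0:-→d1:-→d2:-→d3:-→d4:-→d5:-→d6:-→d7:-→d8:H3→d9:-→d10:-→d11:-→d12:-→d13:H1→d14:-→d15:-→d16:-→d17:-→d18:-→d19:-→d20:-→d21:-→d22:-→d23:-→d24:H1 -> H1
  - 17.40.247.160/28 clear@28
  - 17.40.247.0/24 clear@24
  add 24.0.0.0/8 -> H4 at depth 8
  add 24.2.240.0/20 -> H5 at depth 20
  lookup 89.0.0.3: bits 01011001 walk d0:-→d1:-→d2:-→d3:-→d4:-→d5:-→d6:-→d7:-→d8:H3 -> H3
  add 17.0.0.0/8 -> H0 at depth 8
  lookup 24.0.0.2: bits 00011000000000 walk d0:-→d1:-→d2:-→d3:-→d4:-→d5:-→d6:-→d7:-→d8:H4→d9:-→d10:-→d11:-→d12:-→d13:-→d14:- -> H4
  add 24.2.248.124/30 -> H2 at depth 30
  lookup 24.2.241.227: bits 00011000000000101111 walk d0:-→d1:-→d2:-→d3:-→d4:-→d5:-→d6:-→d7:-→d8:H4→d9:-→d10:-→d11:-→d12:-→d13:-→d14:-→d15:-→d16:-→d17:-→d18:-→d19:-→d20:H5 -> H5
  lookup 17.1.161.83: bits 0001000100 walk d0:-→d1:-→d2:-→d3:-→d4:-→d5:-→d6:-→d7:-→d8:H0→d9:-→d10:- -> H0
  add 89.192.0.0/12 -> H4 at depth 12
  lookup 89.0.2.231: bits 01011001 walk d0:-→d1:-→d2:-→d3:-→d4:-→d5:-→d6:-→d7:-→d8:H3 -> H3

== LOOKUPS ==
["H0","H0","H1","H0","H1","H1","H1","H3","H4","H5","H0","H3"]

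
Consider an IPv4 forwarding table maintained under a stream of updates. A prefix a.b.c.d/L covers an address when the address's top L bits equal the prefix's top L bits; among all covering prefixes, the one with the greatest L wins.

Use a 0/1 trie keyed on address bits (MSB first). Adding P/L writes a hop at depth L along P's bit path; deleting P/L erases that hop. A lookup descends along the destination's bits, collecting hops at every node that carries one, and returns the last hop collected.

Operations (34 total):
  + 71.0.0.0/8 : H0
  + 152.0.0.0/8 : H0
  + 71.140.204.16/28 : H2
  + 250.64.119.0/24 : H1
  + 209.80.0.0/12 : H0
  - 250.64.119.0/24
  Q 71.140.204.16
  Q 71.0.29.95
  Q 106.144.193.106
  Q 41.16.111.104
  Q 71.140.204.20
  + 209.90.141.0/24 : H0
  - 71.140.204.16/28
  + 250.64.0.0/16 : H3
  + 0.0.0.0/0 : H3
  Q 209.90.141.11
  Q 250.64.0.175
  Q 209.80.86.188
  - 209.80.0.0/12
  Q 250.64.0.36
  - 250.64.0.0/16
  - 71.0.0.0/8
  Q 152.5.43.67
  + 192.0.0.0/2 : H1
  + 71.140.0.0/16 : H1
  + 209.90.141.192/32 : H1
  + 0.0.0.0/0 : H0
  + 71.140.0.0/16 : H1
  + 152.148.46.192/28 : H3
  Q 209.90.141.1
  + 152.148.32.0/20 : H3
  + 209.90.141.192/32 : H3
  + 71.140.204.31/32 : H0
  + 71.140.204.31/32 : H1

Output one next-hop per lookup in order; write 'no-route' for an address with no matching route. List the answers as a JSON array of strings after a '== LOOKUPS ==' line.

Apply in order:
  add 71.0.0.0/8 -> H0 at depth 8
  add 152.0.0.0/8 -> H0 at depth 8
  add 71.140.204.16/28 -> H2 at depth 28
  add 250.64.119.0/24 -> H1 at depth 24
  add 209.80.0.0/12 -> H0 at depth 12
  del 250.64.119.0/24 (clear depth 24)
  Q 71.140.204.16: descend 0100011110001100110011000001 ; hops seen [H0,H2] ; pick H2
  Q 71.0.29.95: descend 01000111 ; hops seen [H0] ; pick H0
  Q 106.144.193.106: descend 01 ; hops seen [∅] ; pick no-route
  Q 41.16.111.104: descend 0 ; hops seen [∅] ; pick no-route
  Q 71.140.204.20: descend 0100011110001100110011000001 ; hops seen [H0,H2] ; pick H2
  add 209.90.141.0/24 -> H0 at depth 24
  del 71.140.204.16/28 (clear depth 28)
  add 250.64.0.0/16 -> H3 at depth 16
  add 0.0.0.0/0 -> H3 at depth 0
  Q 209.90.141.11: descend 110100010101101010001101 ; hops seen [H3,H0,H0] ; pick H0
  Q 250.64.0.175: descend 11111010010000000 ; hops seen [H3,H3] ; pick H3
  Q 209.80.86.188: descend 110100010101 ; hops seen [H3,H0] ; pick H0
  del 209.80.0.0/12 (clear depth 12)
  Q 250.64.0.36: descend 11111010010000000 ; hops seen [H3,H3] ; pick H3
  del 250.64.0.0/16 (clear depth 16)
  del 71.0.0.0/8 (clear depth 8)
  Q 152.5.43.67: descend 10011000 ; hops seen [H3,H0] ; pick H0
  add 192.0.0.0/2 -> H1 at depth 2
  add 71.140.0.0/16 -> H1 at depth 16
  add 209.90.141.192/32 -> H1 at depth 32
  add 0.0.0.0/0 -> H0 at depth 0
  add 71.140.0.0/16 -> H1 at depth 16
  add 152.148.46.192/28 -> H3 at depth 28
  Q 209.90.141.1: descend 110100010101101010001101 ; hops seen [H0,H1,H0] ; pick H0
  add 152.148.32.0/20 -> H3 at depth 20
  add 209.90.141.192/32 -> H3 at depth 32
  add 71.140.204.31/32 -> H0 at depth 32
  add 71.140.204.31/32 -> H1 at depth 32

== LOOKUPS ==
["H2","H0","no-route","no-route","H2","H0","H3","H0","H3","H0","H0"]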